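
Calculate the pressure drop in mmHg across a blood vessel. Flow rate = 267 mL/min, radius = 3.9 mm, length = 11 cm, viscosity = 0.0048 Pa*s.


dP = 8*mu*L*Q / (pi*r^4)
Q = 267 mL/min = 4.45e-06 m^3/s
dP = 25.8628 Pa = 25.8628 / 133.322 mmHg = 0.194 mmHg


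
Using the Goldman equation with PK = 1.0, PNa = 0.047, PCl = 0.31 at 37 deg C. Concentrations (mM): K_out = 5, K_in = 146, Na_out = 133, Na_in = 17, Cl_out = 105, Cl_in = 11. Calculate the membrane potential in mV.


Vm = (RT/F)*ln((PK*Ko + PNa*Nao + PCl*Cli)/(PK*Ki + PNa*Nai + PCl*Clo))
Numer = 14.661, Denom = 179.349
Vm = -66.92 mV


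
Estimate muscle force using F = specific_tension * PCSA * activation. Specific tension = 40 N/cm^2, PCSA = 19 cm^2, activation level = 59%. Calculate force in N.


F = sigma * PCSA * activation
F = 40 * 19 * 0.59
F = 448.4 N


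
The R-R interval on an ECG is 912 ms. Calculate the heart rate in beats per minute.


HR = 60 / RR_interval(s)
RR = 912 ms = 0.912 s
HR = 60 / 0.912 = 65.79 bpm


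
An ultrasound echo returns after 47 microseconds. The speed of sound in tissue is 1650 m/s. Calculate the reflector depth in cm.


depth = c * t / 2
t = 47 us = 4.7000e-05 s
depth = 1650 * 4.7000e-05 / 2
depth = 0.038775 m = 3.8775 cm


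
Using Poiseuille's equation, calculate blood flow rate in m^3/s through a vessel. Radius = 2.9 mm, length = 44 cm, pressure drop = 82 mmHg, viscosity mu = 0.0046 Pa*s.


Q = pi*r^4*dP / (8*mu*L)
r = 0.0029 m, L = 0.44 m
dP = 82 mmHg = 10932.404 Pa
Q = 1.5002e-04 m^3/s


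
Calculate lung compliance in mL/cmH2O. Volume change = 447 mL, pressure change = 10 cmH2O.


C = dV / dP
C = 447 / 10
C = 44.7 mL/cmH2O


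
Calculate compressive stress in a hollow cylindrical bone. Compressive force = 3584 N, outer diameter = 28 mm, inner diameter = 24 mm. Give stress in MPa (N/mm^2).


A = pi*(r_o^2 - r_i^2)
r_o = 14 mm, r_i = 12 mm
A = 163.363 mm^2
sigma = F/A = 3584 / 163.363
sigma = 21.94 MPa


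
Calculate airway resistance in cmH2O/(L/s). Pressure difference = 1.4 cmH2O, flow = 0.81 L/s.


R = dP / flow
R = 1.4 / 0.81
R = 1.728 cmH2O/(L/s)


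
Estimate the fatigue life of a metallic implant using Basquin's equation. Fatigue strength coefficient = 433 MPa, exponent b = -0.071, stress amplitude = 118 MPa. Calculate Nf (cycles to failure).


sigma_a = sigma_f' * (2Nf)^b
2Nf = (sigma_a/sigma_f')^(1/b)
2Nf = (118/433)^(1/-0.071)
2Nf = 89576816
Nf = 4.4788e+07


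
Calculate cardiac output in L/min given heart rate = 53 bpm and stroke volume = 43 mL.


CO = HR * SV
CO = 53 * 43 / 1000
CO = 2.279 L/min


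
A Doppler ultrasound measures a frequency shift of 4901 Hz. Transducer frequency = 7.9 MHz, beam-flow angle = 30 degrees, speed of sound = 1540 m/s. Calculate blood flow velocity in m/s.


v = fd * c / (2 * f0 * cos(theta))
v = 4901 * 1540 / (2 * 7.9000e+06 * cos(30))
v = 0.5516 m/s


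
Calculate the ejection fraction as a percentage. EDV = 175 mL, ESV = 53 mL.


SV = EDV - ESV = 175 - 53 = 122 mL
EF = SV/EDV * 100 = 122/175 * 100
EF = 69.71%


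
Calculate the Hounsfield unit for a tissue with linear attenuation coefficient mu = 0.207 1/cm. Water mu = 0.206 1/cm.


HU = ((mu_tissue - mu_water) / mu_water) * 1000
HU = ((0.207 - 0.206) / 0.206) * 1000
HU = 4.854


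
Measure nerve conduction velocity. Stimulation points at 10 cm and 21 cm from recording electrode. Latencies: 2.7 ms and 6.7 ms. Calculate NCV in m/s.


Distance = (21 - 10) / 100 = 0.11 m
dt = (6.7 - 2.7) / 1000 = 0.004 s
NCV = dist / dt = 27.5 m/s


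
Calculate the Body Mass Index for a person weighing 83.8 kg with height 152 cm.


BMI = weight / height^2
height = 152 cm = 1.52 m
BMI = 83.8 / 1.52^2
BMI = 36.27 kg/m^2


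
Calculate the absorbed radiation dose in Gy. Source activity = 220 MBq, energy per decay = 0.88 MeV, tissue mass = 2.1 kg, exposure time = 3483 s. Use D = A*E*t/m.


A = 220 MBq = 2.2000e+08 Bq
E = 0.88 MeV = 1.40976e-13 J
D = A*E*t/m = 2.2000e+08*1.40976e-13*3483/2.1
D = 0.05144 Gy


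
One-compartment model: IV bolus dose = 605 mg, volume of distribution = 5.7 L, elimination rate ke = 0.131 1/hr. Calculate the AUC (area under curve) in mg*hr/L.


C0 = Dose/Vd = 605/5.7 = 106.14 mg/L
AUC = C0/ke = 106.14/0.131
AUC = 810.2 mg*hr/L


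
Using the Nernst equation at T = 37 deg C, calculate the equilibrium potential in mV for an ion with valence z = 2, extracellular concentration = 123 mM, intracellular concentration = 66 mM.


E = (RT/(zF)) * ln(C_out/C_in)
T = 37 + 273.15 = 310.15 K
E = (8.314 * 310.15 / (2 * 96485)) * ln(123/66)
E = 8.319 mV


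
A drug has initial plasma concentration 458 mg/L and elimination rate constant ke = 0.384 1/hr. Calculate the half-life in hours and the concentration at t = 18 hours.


t_half = ln(2) / ke = 0.693147 / 0.384 = 1.805 hr
C(t) = C0 * exp(-ke*t) = 458 * exp(-0.384*18)
C(18) = 0.4561 mg/L


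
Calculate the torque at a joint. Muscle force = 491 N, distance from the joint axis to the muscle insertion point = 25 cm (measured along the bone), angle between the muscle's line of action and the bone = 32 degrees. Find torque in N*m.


Torque = F * d * sin(theta)   (moment arm = d*sin(theta))
d = 25 cm = 0.25 m
Torque = 491 * 0.25 * sin(32)
Torque = 65.05 N*m


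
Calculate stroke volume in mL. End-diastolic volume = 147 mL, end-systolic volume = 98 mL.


SV = EDV - ESV
SV = 147 - 98
SV = 49 mL


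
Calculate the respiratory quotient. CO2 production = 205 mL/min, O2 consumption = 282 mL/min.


RQ = VCO2 / VO2
RQ = 205 / 282
RQ = 0.727


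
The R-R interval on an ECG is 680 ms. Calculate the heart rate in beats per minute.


HR = 60 / RR_interval(s)
RR = 680 ms = 0.68 s
HR = 60 / 0.68 = 88.24 bpm


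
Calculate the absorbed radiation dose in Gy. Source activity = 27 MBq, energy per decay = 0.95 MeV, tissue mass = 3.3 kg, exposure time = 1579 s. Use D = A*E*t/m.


A = 27 MBq = 2.7000e+07 Bq
E = 0.95 MeV = 1.5219e-13 J
D = A*E*t/m = 2.7000e+07*1.5219e-13*1579/3.3
D = 0.001966 Gy


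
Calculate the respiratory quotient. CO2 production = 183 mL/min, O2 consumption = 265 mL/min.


RQ = VCO2 / VO2
RQ = 183 / 265
RQ = 0.6906


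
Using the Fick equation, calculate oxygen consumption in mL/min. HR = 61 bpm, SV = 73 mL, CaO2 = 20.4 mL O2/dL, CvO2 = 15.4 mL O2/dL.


CO = HR*SV = 61*73/1000 = 4.453 L/min
a-v O2 diff = 20.4 - 15.4 = 5 mL/dL
VO2 = CO * (CaO2-CvO2) * 10 dL/L
VO2 = 4.453 * 5 * 10
VO2 = 222.6 mL/min


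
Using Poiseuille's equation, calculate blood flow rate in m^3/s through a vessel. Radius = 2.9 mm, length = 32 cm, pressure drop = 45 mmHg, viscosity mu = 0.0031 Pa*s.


Q = pi*r^4*dP / (8*mu*L)
r = 0.0029 m, L = 0.32 m
dP = 45 mmHg = 5999.49 Pa
Q = 1.6798e-04 m^3/s


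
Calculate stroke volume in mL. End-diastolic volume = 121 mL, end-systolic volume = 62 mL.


SV = EDV - ESV
SV = 121 - 62
SV = 59 mL


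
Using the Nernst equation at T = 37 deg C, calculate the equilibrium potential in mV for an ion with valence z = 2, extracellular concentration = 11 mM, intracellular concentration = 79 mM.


E = (RT/(zF)) * ln(C_out/C_in)
T = 37 + 273.15 = 310.15 K
E = (8.314 * 310.15 / (2 * 96485)) * ln(11/79)
E = -26.35 mV


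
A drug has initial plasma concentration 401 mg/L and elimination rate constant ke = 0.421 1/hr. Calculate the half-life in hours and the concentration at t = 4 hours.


t_half = ln(2) / ke = 0.693147 / 0.421 = 1.646 hr
C(t) = C0 * exp(-ke*t) = 401 * exp(-0.421*4)
C(4) = 74.44 mg/L


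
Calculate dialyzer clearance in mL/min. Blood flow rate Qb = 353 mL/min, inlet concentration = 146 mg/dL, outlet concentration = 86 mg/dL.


K = Qb * (Cb_in - Cb_out) / Cb_in
K = 353 * (146 - 86) / 146
K = 145.1 mL/min


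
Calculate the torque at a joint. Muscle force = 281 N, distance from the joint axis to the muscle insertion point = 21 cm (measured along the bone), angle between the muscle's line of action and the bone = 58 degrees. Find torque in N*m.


Torque = F * d * sin(theta)   (moment arm = d*sin(theta))
d = 21 cm = 0.21 m
Torque = 281 * 0.21 * sin(58)
Torque = 50.04 N*m


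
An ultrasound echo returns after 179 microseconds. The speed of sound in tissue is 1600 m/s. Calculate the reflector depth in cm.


depth = c * t / 2
t = 179 us = 1.7900e-04 s
depth = 1600 * 1.7900e-04 / 2
depth = 0.1432 m = 14.32 cm


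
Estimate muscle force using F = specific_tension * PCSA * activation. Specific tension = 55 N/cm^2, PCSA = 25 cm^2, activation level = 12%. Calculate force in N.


F = sigma * PCSA * activation
F = 55 * 25 * 0.12
F = 165 N


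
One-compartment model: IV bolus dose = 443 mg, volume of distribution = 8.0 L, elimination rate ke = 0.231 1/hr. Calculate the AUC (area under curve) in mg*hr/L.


C0 = Dose/Vd = 443/8.0 = 55.375 mg/L
AUC = C0/ke = 55.375/0.231
AUC = 239.7 mg*hr/L


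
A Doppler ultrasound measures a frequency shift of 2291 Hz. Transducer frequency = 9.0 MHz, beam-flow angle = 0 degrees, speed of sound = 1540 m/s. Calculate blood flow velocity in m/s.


v = fd * c / (2 * f0 * cos(theta))
v = 2291 * 1540 / (2 * 9.0000e+06 * cos(0))
v = 0.196 m/s


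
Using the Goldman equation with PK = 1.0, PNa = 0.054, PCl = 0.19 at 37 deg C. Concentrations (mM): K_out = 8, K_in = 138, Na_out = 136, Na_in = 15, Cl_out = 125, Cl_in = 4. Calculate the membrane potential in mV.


Vm = (RT/F)*ln((PK*Ko + PNa*Nao + PCl*Cli)/(PK*Ki + PNa*Nai + PCl*Clo))
Numer = 16.104, Denom = 162.56
Vm = -61.79 mV


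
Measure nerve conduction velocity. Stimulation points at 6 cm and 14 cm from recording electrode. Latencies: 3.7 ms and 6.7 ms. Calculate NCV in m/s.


Distance = (14 - 6) / 100 = 0.08 m
dt = (6.7 - 3.7) / 1000 = 0.003 s
NCV = dist / dt = 26.67 m/s


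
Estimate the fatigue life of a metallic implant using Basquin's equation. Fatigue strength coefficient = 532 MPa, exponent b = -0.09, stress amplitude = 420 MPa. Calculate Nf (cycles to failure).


sigma_a = sigma_f' * (2Nf)^b
2Nf = (sigma_a/sigma_f')^(1/b)
2Nf = (420/532)^(1/-0.09)
2Nf = 13.825877
Nf = 6.913


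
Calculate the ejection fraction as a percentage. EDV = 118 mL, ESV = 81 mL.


SV = EDV - ESV = 118 - 81 = 37 mL
EF = SV/EDV * 100 = 37/118 * 100
EF = 31.36%


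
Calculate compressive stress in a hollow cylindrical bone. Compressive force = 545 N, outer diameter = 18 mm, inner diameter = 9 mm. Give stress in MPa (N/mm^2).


A = pi*(r_o^2 - r_i^2)
r_o = 9 mm, r_i = 4.5 mm
A = 190.852 mm^2
sigma = F/A = 545 / 190.852
sigma = 2.856 MPa


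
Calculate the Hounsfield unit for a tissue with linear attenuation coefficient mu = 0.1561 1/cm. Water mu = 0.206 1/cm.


HU = ((mu_tissue - mu_water) / mu_water) * 1000
HU = ((0.1561 - 0.206) / 0.206) * 1000
HU = -242.2


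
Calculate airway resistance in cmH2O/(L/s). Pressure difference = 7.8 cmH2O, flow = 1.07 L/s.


R = dP / flow
R = 7.8 / 1.07
R = 7.29 cmH2O/(L/s)


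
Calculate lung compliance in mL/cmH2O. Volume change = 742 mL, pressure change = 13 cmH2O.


C = dV / dP
C = 742 / 13
C = 57.08 mL/cmH2O


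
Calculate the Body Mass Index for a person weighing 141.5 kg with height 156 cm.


BMI = weight / height^2
height = 156 cm = 1.56 m
BMI = 141.5 / 1.56^2
BMI = 58.14 kg/m^2


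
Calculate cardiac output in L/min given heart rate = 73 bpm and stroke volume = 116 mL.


CO = HR * SV
CO = 73 * 116 / 1000
CO = 8.468 L/min


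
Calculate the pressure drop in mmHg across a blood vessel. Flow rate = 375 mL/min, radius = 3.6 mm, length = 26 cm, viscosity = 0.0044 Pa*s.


dP = 8*mu*L*Q / (pi*r^4)
Q = 375 mL/min = 6.25e-06 m^3/s
dP = 108.402 Pa = 108.402 / 133.322 mmHg = 0.8131 mmHg


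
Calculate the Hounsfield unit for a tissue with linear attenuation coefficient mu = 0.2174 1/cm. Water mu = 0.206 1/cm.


HU = ((mu_tissue - mu_water) / mu_water) * 1000
HU = ((0.2174 - 0.206) / 0.206) * 1000
HU = 55.34


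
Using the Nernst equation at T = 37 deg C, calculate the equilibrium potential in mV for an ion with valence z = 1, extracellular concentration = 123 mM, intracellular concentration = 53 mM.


E = (RT/(zF)) * ln(C_out/C_in)
T = 37 + 273.15 = 310.15 K
E = (8.314 * 310.15 / (1 * 96485)) * ln(123/53)
E = 22.5 mV


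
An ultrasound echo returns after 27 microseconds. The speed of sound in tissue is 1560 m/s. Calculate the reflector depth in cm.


depth = c * t / 2
t = 27 us = 2.7000e-05 s
depth = 1560 * 2.7000e-05 / 2
depth = 0.02106 m = 2.106 cm


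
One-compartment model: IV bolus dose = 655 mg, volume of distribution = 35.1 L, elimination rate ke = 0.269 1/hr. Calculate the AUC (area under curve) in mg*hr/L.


C0 = Dose/Vd = 655/35.1 = 18.661 mg/L
AUC = C0/ke = 18.661/0.269
AUC = 69.37 mg*hr/L


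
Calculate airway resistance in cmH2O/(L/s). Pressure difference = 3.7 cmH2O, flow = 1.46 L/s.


R = dP / flow
R = 3.7 / 1.46
R = 2.534 cmH2O/(L/s)


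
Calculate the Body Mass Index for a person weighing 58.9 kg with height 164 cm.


BMI = weight / height^2
height = 164 cm = 1.64 m
BMI = 58.9 / 1.64^2
BMI = 21.9 kg/m^2


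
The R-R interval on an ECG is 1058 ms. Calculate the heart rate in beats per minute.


HR = 60 / RR_interval(s)
RR = 1058 ms = 1.058 s
HR = 60 / 1.058 = 56.71 bpm


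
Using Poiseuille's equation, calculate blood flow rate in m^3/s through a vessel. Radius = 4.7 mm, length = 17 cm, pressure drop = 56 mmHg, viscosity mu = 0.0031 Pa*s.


Q = pi*r^4*dP / (8*mu*L)
r = 0.0047 m, L = 0.17 m
dP = 56 mmHg = 7466.032 Pa
Q = 0.002715 m^3/s


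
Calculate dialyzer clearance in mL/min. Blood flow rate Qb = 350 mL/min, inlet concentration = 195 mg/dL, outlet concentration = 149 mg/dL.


K = Qb * (Cb_in - Cb_out) / Cb_in
K = 350 * (195 - 149) / 195
K = 82.56 mL/min


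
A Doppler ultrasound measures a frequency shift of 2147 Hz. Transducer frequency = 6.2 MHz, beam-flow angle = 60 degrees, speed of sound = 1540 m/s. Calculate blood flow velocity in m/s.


v = fd * c / (2 * f0 * cos(theta))
v = 2147 * 1540 / (2 * 6.2000e+06 * cos(60))
v = 0.5333 m/s


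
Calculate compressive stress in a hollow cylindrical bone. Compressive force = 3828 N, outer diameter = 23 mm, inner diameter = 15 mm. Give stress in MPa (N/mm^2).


A = pi*(r_o^2 - r_i^2)
r_o = 11.5 mm, r_i = 7.5 mm
A = 238.761 mm^2
sigma = F/A = 3828 / 238.761
sigma = 16.03 MPa


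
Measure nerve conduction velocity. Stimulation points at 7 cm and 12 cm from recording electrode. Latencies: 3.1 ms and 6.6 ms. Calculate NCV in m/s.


Distance = (12 - 7) / 100 = 0.05 m
dt = (6.6 - 3.1) / 1000 = 0.0035 s
NCV = dist / dt = 14.29 m/s


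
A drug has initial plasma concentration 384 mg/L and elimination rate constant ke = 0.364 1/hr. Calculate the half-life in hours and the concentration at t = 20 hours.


t_half = ln(2) / ke = 0.693147 / 0.364 = 1.904 hr
C(t) = C0 * exp(-ke*t) = 384 * exp(-0.364*20)
C(20) = 0.2646 mg/L


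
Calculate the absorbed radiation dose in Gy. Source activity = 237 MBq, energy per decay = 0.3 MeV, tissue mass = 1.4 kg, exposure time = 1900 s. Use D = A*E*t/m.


A = 237 MBq = 2.3700e+08 Bq
E = 0.3 MeV = 4.806e-14 J
D = A*E*t/m = 2.3700e+08*4.806e-14*1900/1.4
D = 0.01546 Gy


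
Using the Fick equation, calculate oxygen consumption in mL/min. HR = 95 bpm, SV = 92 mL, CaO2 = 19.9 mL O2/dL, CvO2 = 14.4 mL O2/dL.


CO = HR*SV = 95*92/1000 = 8.74 L/min
a-v O2 diff = 19.9 - 14.4 = 5.5 mL/dL
VO2 = CO * (CaO2-CvO2) * 10 dL/L
VO2 = 8.74 * 5.5 * 10
VO2 = 480.7 mL/min


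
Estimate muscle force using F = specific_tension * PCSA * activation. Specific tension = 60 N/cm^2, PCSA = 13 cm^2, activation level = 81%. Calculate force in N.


F = sigma * PCSA * activation
F = 60 * 13 * 0.81
F = 631.8 N


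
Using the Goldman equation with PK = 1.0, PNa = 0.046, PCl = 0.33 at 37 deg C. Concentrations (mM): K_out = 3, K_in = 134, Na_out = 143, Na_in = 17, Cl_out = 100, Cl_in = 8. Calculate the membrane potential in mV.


Vm = (RT/F)*ln((PK*Ko + PNa*Nao + PCl*Cli)/(PK*Ki + PNa*Nai + PCl*Clo))
Numer = 12.218, Denom = 167.782
Vm = -70.01 mV


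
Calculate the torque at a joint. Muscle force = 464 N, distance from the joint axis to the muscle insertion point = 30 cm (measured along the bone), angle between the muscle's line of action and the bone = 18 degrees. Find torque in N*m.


Torque = F * d * sin(theta)   (moment arm = d*sin(theta))
d = 30 cm = 0.3 m
Torque = 464 * 0.3 * sin(18)
Torque = 43.02 N*m


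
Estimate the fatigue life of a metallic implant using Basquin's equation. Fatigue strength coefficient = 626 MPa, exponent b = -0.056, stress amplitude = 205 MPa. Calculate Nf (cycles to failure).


sigma_a = sigma_f' * (2Nf)^b
2Nf = (sigma_a/sigma_f')^(1/b)
2Nf = (205/626)^(1/-0.056)
2Nf = 4.5447336e+08
Nf = 2.2724e+08


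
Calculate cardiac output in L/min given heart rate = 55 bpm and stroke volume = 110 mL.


CO = HR * SV
CO = 55 * 110 / 1000
CO = 6.05 L/min


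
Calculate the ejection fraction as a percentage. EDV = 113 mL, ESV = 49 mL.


SV = EDV - ESV = 113 - 49 = 64 mL
EF = SV/EDV * 100 = 64/113 * 100
EF = 56.64%


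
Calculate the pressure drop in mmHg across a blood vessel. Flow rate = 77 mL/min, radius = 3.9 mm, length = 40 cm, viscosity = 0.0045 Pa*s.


dP = 8*mu*L*Q / (pi*r^4)
Q = 77 mL/min = 1.28333e-06 m^3/s
dP = 25.4268 Pa = 25.4268 / 133.322 mmHg = 0.1907 mmHg


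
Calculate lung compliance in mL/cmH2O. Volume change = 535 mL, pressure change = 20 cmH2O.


C = dV / dP
C = 535 / 20
C = 26.75 mL/cmH2O


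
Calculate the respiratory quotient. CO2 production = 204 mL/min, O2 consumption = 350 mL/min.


RQ = VCO2 / VO2
RQ = 204 / 350
RQ = 0.5829


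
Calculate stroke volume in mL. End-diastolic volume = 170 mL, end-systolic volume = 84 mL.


SV = EDV - ESV
SV = 170 - 84
SV = 86 mL


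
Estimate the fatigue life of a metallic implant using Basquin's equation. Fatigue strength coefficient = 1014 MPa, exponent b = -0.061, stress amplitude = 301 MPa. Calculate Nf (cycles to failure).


sigma_a = sigma_f' * (2Nf)^b
2Nf = (sigma_a/sigma_f')^(1/b)
2Nf = (301/1014)^(1/-0.061)
2Nf = 4.4368332e+08
Nf = 2.2184e+08


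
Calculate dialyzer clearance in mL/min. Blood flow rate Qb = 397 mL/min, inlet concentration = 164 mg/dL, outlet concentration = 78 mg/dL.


K = Qb * (Cb_in - Cb_out) / Cb_in
K = 397 * (164 - 78) / 164
K = 208.2 mL/min


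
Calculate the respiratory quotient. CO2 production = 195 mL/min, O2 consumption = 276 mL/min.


RQ = VCO2 / VO2
RQ = 195 / 276
RQ = 0.7065


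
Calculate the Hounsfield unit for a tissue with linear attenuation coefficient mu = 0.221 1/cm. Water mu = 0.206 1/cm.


HU = ((mu_tissue - mu_water) / mu_water) * 1000
HU = ((0.221 - 0.206) / 0.206) * 1000
HU = 72.82


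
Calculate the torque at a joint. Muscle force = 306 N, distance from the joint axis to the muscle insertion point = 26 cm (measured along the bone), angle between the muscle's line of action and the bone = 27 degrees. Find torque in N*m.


Torque = F * d * sin(theta)   (moment arm = d*sin(theta))
d = 26 cm = 0.26 m
Torque = 306 * 0.26 * sin(27)
Torque = 36.12 N*m


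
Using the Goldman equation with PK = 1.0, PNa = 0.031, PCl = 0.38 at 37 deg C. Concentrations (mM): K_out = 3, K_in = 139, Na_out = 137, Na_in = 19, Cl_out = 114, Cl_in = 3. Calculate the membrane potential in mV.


Vm = (RT/F)*ln((PK*Ko + PNa*Nao + PCl*Cli)/(PK*Ki + PNa*Nai + PCl*Clo))
Numer = 8.387, Denom = 182.909
Vm = -82.38 mV


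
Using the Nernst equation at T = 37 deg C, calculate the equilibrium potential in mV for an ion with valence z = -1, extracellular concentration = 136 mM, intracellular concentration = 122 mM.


E = (RT/(zF)) * ln(C_out/C_in)
T = 37 + 273.15 = 310.15 K
E = (8.314 * 310.15 / (-1 * 96485)) * ln(136/122)
E = -2.903 mV


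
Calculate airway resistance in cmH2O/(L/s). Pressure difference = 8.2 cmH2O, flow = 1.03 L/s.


R = dP / flow
R = 8.2 / 1.03
R = 7.961 cmH2O/(L/s)


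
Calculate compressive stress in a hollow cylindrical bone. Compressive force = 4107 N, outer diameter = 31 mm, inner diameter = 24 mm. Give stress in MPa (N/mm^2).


A = pi*(r_o^2 - r_i^2)
r_o = 15.5 mm, r_i = 12 mm
A = 302.378 mm^2
sigma = F/A = 4107 / 302.378
sigma = 13.58 MPa


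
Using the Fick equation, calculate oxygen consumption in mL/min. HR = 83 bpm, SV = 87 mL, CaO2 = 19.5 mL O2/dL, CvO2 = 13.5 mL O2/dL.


CO = HR*SV = 83*87/1000 = 7.221 L/min
a-v O2 diff = 19.5 - 13.5 = 6 mL/dL
VO2 = CO * (CaO2-CvO2) * 10 dL/L
VO2 = 7.221 * 6 * 10
VO2 = 433.3 mL/min


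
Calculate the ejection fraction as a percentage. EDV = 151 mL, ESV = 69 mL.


SV = EDV - ESV = 151 - 69 = 82 mL
EF = SV/EDV * 100 = 82/151 * 100
EF = 54.3%


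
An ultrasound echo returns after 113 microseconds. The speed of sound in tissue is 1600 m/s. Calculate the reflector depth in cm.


depth = c * t / 2
t = 113 us = 1.1300e-04 s
depth = 1600 * 1.1300e-04 / 2
depth = 0.0904 m = 9.04 cm


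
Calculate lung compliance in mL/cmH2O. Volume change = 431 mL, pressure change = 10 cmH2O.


C = dV / dP
C = 431 / 10
C = 43.1 mL/cmH2O


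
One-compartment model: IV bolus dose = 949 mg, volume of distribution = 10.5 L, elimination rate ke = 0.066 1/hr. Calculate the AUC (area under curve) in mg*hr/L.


C0 = Dose/Vd = 949/10.5 = 90.381 mg/L
AUC = C0/ke = 90.381/0.066
AUC = 1369 mg*hr/L


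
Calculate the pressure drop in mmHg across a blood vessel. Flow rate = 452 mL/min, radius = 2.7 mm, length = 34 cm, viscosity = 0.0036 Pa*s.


dP = 8*mu*L*Q / (pi*r^4)
Q = 452 mL/min = 7.53333e-06 m^3/s
dP = 441.828 Pa = 441.828 / 133.322 mmHg = 3.314 mmHg


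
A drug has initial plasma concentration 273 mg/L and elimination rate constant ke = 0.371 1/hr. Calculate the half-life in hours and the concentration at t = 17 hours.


t_half = ln(2) / ke = 0.693147 / 0.371 = 1.868 hr
C(t) = C0 * exp(-ke*t) = 273 * exp(-0.371*17)
C(17) = 0.4978 mg/L


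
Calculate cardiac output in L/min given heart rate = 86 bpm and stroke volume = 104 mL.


CO = HR * SV
CO = 86 * 104 / 1000
CO = 8.944 L/min


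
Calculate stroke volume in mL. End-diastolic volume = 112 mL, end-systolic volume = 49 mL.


SV = EDV - ESV
SV = 112 - 49
SV = 63 mL


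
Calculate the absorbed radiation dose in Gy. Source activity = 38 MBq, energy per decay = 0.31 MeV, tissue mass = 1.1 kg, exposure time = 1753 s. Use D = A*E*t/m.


A = 38 MBq = 3.8000e+07 Bq
E = 0.31 MeV = 4.9662e-14 J
D = A*E*t/m = 3.8000e+07*4.9662e-14*1753/1.1
D = 0.003007 Gy


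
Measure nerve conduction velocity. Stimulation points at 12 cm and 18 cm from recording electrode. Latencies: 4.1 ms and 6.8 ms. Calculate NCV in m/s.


Distance = (18 - 12) / 100 = 0.06 m
dt = (6.8 - 4.1) / 1000 = 0.0027 s
NCV = dist / dt = 22.22 m/s


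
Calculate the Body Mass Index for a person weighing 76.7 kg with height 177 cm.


BMI = weight / height^2
height = 177 cm = 1.77 m
BMI = 76.7 / 1.77^2
BMI = 24.48 kg/m^2


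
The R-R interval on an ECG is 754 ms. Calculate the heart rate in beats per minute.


HR = 60 / RR_interval(s)
RR = 754 ms = 0.754 s
HR = 60 / 0.754 = 79.58 bpm


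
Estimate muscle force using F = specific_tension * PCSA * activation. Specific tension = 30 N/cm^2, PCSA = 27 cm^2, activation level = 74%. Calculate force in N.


F = sigma * PCSA * activation
F = 30 * 27 * 0.74
F = 599.4 N


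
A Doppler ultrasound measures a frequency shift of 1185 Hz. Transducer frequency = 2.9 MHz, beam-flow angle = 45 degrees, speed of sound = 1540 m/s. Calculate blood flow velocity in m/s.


v = fd * c / (2 * f0 * cos(theta))
v = 1185 * 1540 / (2 * 2.9000e+06 * cos(45))
v = 0.445 m/s


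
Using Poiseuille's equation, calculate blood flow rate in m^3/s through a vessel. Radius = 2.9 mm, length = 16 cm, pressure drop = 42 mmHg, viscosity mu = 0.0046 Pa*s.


Q = pi*r^4*dP / (8*mu*L)
r = 0.0029 m, L = 0.16 m
dP = 42 mmHg = 5599.524 Pa
Q = 2.1131e-04 m^3/s


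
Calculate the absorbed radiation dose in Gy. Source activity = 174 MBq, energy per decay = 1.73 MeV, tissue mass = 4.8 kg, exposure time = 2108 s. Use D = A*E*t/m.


A = 174 MBq = 1.7400e+08 Bq
E = 1.73 MeV = 2.77146e-13 J
D = A*E*t/m = 1.7400e+08*2.77146e-13*2108/4.8
D = 0.02118 Gy


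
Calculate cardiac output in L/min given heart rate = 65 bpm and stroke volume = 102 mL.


CO = HR * SV
CO = 65 * 102 / 1000
CO = 6.63 L/min


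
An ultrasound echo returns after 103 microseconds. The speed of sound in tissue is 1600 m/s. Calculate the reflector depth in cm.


depth = c * t / 2
t = 103 us = 1.0300e-04 s
depth = 1600 * 1.0300e-04 / 2
depth = 0.0824 m = 8.24 cm


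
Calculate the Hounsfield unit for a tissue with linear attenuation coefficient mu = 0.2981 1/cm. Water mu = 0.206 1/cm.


HU = ((mu_tissue - mu_water) / mu_water) * 1000
HU = ((0.2981 - 0.206) / 0.206) * 1000
HU = 447.1


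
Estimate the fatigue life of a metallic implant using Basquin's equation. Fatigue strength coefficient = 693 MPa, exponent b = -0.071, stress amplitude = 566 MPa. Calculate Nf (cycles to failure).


sigma_a = sigma_f' * (2Nf)^b
2Nf = (sigma_a/sigma_f')^(1/b)
2Nf = (566/693)^(1/-0.071)
2Nf = 17.308715
Nf = 8.654


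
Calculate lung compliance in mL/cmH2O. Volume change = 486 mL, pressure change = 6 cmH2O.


C = dV / dP
C = 486 / 6
C = 81 mL/cmH2O


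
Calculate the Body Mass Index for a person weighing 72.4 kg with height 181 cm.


BMI = weight / height^2
height = 181 cm = 1.81 m
BMI = 72.4 / 1.81^2
BMI = 22.1 kg/m^2


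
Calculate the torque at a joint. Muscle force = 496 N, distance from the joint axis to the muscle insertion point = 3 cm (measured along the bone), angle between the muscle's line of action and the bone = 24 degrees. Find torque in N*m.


Torque = F * d * sin(theta)   (moment arm = d*sin(theta))
d = 3 cm = 0.03 m
Torque = 496 * 0.03 * sin(24)
Torque = 6.052 N*m


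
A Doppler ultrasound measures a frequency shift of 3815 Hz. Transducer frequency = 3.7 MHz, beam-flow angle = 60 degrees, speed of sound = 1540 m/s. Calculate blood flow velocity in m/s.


v = fd * c / (2 * f0 * cos(theta))
v = 3815 * 1540 / (2 * 3.7000e+06 * cos(60))
v = 1.588 m/s


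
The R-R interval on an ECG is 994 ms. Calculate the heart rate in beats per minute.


HR = 60 / RR_interval(s)
RR = 994 ms = 0.994 s
HR = 60 / 0.994 = 60.36 bpm


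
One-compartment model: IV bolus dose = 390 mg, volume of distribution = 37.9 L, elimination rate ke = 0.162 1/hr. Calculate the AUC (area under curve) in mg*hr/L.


C0 = Dose/Vd = 390/37.9 = 10.2902 mg/L
AUC = C0/ke = 10.2902/0.162
AUC = 63.52 mg*hr/L


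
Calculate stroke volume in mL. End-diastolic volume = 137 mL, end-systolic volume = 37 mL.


SV = EDV - ESV
SV = 137 - 37
SV = 100 mL


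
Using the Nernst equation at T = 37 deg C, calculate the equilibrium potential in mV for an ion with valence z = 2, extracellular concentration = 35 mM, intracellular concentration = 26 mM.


E = (RT/(zF)) * ln(C_out/C_in)
T = 37 + 273.15 = 310.15 K
E = (8.314 * 310.15 / (2 * 96485)) * ln(35/26)
E = 3.972 mV


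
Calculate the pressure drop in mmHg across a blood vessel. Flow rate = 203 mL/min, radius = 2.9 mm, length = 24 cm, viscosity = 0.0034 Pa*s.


dP = 8*mu*L*Q / (pi*r^4)
Q = 203 mL/min = 3.38333e-06 m^3/s
dP = 99.3991 Pa = 99.3991 / 133.322 mmHg = 0.7456 mmHg


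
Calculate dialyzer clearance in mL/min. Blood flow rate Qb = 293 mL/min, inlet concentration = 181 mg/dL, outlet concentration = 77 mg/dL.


K = Qb * (Cb_in - Cb_out) / Cb_in
K = 293 * (181 - 77) / 181
K = 168.4 mL/min


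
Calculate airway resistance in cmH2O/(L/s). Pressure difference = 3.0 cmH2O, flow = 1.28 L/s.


R = dP / flow
R = 3.0 / 1.28
R = 2.344 cmH2O/(L/s)


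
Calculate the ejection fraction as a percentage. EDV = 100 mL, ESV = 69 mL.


SV = EDV - ESV = 100 - 69 = 31 mL
EF = SV/EDV * 100 = 31/100 * 100
EF = 31%


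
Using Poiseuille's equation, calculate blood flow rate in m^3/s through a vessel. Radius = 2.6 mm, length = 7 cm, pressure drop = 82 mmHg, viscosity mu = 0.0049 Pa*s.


Q = pi*r^4*dP / (8*mu*L)
r = 0.0026 m, L = 0.07 m
dP = 82 mmHg = 10932.404 Pa
Q = 5.7197e-04 m^3/s


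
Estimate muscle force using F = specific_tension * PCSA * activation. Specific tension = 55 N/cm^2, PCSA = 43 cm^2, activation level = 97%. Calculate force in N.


F = sigma * PCSA * activation
F = 55 * 43 * 0.97
F = 2294 N


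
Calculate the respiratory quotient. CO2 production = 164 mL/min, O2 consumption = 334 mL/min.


RQ = VCO2 / VO2
RQ = 164 / 334
RQ = 0.491


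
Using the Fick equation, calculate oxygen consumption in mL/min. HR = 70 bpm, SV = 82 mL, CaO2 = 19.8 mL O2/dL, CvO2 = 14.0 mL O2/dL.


CO = HR*SV = 70*82/1000 = 5.74 L/min
a-v O2 diff = 19.8 - 14.0 = 5.8 mL/dL
VO2 = CO * (CaO2-CvO2) * 10 dL/L
VO2 = 5.74 * 5.8 * 10
VO2 = 332.9 mL/min


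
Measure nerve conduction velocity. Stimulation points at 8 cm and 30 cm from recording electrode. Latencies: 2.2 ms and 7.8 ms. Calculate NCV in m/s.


Distance = (30 - 8) / 100 = 0.22 m
dt = (7.8 - 2.2) / 1000 = 0.0056 s
NCV = dist / dt = 39.29 m/s


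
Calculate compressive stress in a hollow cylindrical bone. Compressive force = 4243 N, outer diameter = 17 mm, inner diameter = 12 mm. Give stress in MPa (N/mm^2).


A = pi*(r_o^2 - r_i^2)
r_o = 8.5 mm, r_i = 6 mm
A = 113.883 mm^2
sigma = F/A = 4243 / 113.883
sigma = 37.26 MPa


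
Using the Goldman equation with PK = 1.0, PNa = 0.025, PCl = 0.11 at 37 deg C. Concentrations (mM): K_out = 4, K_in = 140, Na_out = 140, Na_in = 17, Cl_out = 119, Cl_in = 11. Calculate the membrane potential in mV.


Vm = (RT/F)*ln((PK*Ko + PNa*Nao + PCl*Cli)/(PK*Ki + PNa*Nai + PCl*Clo))
Numer = 8.71, Denom = 153.515
Vm = -76.68 mV


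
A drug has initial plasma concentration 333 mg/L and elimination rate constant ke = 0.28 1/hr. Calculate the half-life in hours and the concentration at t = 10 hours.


t_half = ln(2) / ke = 0.693147 / 0.28 = 2.476 hr
C(t) = C0 * exp(-ke*t) = 333 * exp(-0.28*10)
C(10) = 20.25 mg/L


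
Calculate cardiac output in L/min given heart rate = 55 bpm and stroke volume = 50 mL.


CO = HR * SV
CO = 55 * 50 / 1000
CO = 2.75 L/min


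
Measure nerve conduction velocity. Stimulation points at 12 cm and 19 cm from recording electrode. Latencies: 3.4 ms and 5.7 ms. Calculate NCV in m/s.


Distance = (19 - 12) / 100 = 0.07 m
dt = (5.7 - 3.4) / 1000 = 0.0023 s
NCV = dist / dt = 30.43 m/s


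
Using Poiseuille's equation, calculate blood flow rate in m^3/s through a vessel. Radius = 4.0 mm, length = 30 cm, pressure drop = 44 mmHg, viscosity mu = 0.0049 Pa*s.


Q = pi*r^4*dP / (8*mu*L)
r = 0.004 m, L = 0.3 m
dP = 44 mmHg = 5866.168 Pa
Q = 4.0118e-04 m^3/s


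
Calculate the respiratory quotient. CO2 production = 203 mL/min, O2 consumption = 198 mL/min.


RQ = VCO2 / VO2
RQ = 203 / 198
RQ = 1.025


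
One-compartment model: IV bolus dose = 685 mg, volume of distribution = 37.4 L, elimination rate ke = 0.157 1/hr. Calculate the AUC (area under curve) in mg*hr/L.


C0 = Dose/Vd = 685/37.4 = 18.3155 mg/L
AUC = C0/ke = 18.3155/0.157
AUC = 116.7 mg*hr/L


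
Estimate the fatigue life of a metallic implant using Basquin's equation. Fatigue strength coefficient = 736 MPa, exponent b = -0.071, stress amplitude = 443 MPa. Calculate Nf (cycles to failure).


sigma_a = sigma_f' * (2Nf)^b
2Nf = (sigma_a/sigma_f')^(1/b)
2Nf = (443/736)^(1/-0.071)
2Nf = 1274.2917
Nf = 637.1


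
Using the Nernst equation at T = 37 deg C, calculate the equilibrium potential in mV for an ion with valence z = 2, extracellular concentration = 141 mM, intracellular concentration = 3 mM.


E = (RT/(zF)) * ln(C_out/C_in)
T = 37 + 273.15 = 310.15 K
E = (8.314 * 310.15 / (2 * 96485)) * ln(141/3)
E = 51.45 mV


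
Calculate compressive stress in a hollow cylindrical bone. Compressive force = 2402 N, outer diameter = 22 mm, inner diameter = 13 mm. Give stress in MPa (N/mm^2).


A = pi*(r_o^2 - r_i^2)
r_o = 11 mm, r_i = 6.5 mm
A = 247.4 mm^2
sigma = F/A = 2402 / 247.4
sigma = 9.709 MPa


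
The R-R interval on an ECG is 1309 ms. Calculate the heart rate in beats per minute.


HR = 60 / RR_interval(s)
RR = 1309 ms = 1.309 s
HR = 60 / 1.309 = 45.84 bpm


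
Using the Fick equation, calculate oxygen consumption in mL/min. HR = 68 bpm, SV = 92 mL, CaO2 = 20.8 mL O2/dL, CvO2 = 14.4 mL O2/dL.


CO = HR*SV = 68*92/1000 = 6.256 L/min
a-v O2 diff = 20.8 - 14.4 = 6.4 mL/dL
VO2 = CO * (CaO2-CvO2) * 10 dL/L
VO2 = 6.256 * 6.4 * 10
VO2 = 400.4 mL/min


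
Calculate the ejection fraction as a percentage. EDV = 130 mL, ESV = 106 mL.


SV = EDV - ESV = 130 - 106 = 24 mL
EF = SV/EDV * 100 = 24/130 * 100
EF = 18.46%


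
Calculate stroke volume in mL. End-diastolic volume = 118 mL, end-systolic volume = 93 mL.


SV = EDV - ESV
SV = 118 - 93
SV = 25 mL


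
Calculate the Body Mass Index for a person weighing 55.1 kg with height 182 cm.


BMI = weight / height^2
height = 182 cm = 1.82 m
BMI = 55.1 / 1.82^2
BMI = 16.63 kg/m^2


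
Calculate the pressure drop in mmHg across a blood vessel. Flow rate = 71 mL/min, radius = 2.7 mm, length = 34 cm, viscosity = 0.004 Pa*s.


dP = 8*mu*L*Q / (pi*r^4)
Q = 71 mL/min = 1.18333e-06 m^3/s
dP = 77.1134 Pa = 77.1134 / 133.322 mmHg = 0.5784 mmHg


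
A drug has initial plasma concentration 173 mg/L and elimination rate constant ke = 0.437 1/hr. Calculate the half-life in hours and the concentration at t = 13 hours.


t_half = ln(2) / ke = 0.693147 / 0.437 = 1.586 hr
C(t) = C0 * exp(-ke*t) = 173 * exp(-0.437*13)
C(13) = 0.59 mg/L


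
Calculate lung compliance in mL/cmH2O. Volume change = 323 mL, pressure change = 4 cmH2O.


C = dV / dP
C = 323 / 4
C = 80.75 mL/cmH2O


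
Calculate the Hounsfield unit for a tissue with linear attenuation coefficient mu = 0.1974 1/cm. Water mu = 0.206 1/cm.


HU = ((mu_tissue - mu_water) / mu_water) * 1000
HU = ((0.1974 - 0.206) / 0.206) * 1000
HU = -41.75


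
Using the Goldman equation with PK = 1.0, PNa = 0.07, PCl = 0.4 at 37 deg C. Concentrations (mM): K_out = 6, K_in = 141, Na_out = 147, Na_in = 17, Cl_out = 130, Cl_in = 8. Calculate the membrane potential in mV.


Vm = (RT/F)*ln((PK*Ko + PNa*Nao + PCl*Cli)/(PK*Ki + PNa*Nai + PCl*Clo))
Numer = 19.49, Denom = 194.19
Vm = -61.44 mV


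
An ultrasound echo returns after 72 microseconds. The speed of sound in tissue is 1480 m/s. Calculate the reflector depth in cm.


depth = c * t / 2
t = 72 us = 7.2000e-05 s
depth = 1480 * 7.2000e-05 / 2
depth = 0.05328 m = 5.328 cm


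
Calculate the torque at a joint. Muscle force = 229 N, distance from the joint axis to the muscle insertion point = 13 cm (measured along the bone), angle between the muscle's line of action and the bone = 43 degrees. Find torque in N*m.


Torque = F * d * sin(theta)   (moment arm = d*sin(theta))
d = 13 cm = 0.13 m
Torque = 229 * 0.13 * sin(43)
Torque = 20.3 N*m


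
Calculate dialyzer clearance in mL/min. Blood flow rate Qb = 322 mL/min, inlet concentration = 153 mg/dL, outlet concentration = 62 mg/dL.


K = Qb * (Cb_in - Cb_out) / Cb_in
K = 322 * (153 - 62) / 153
K = 191.5 mL/min


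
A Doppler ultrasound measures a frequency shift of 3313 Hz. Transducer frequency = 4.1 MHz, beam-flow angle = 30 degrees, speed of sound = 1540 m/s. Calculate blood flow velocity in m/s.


v = fd * c / (2 * f0 * cos(theta))
v = 3313 * 1540 / (2 * 4.1000e+06 * cos(30))
v = 0.7185 m/s


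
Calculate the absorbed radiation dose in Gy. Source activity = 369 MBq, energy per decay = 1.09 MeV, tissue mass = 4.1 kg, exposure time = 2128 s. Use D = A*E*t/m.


A = 369 MBq = 3.6900e+08 Bq
E = 1.09 MeV = 1.74618e-13 J
D = A*E*t/m = 3.6900e+08*1.74618e-13*2128/4.1
D = 0.03344 Gy


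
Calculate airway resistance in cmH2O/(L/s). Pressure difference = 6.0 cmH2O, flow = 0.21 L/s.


R = dP / flow
R = 6.0 / 0.21
R = 28.57 cmH2O/(L/s)


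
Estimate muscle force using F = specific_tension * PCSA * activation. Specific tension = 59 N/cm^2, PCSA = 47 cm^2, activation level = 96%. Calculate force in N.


F = sigma * PCSA * activation
F = 59 * 47 * 0.96
F = 2662 N


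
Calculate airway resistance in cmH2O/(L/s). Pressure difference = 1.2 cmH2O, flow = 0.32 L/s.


R = dP / flow
R = 1.2 / 0.32
R = 3.75 cmH2O/(L/s)


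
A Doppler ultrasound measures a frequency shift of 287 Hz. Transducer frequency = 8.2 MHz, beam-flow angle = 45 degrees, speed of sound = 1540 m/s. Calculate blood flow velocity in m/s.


v = fd * c / (2 * f0 * cos(theta))
v = 287 * 1540 / (2 * 8.2000e+06 * cos(45))
v = 0.03811 m/s


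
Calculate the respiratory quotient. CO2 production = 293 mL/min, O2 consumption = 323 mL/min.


RQ = VCO2 / VO2
RQ = 293 / 323
RQ = 0.9071


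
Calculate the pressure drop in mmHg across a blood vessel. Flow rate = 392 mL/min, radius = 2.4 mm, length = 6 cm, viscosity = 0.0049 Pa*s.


dP = 8*mu*L*Q / (pi*r^4)
Q = 392 mL/min = 6.53333e-06 m^3/s
dP = 147.427 Pa = 147.427 / 133.322 mmHg = 1.106 mmHg


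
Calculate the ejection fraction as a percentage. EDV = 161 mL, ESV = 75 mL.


SV = EDV - ESV = 161 - 75 = 86 mL
EF = SV/EDV * 100 = 86/161 * 100
EF = 53.42%


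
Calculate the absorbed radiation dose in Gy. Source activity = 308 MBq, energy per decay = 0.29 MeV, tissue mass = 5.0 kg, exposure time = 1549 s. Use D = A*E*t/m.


A = 308 MBq = 3.0800e+08 Bq
E = 0.29 MeV = 4.6458e-14 J
D = A*E*t/m = 3.0800e+08*4.6458e-14*1549/5.0
D = 0.004433 Gy


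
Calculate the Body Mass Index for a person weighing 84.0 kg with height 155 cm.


BMI = weight / height^2
height = 155 cm = 1.55 m
BMI = 84.0 / 1.55^2
BMI = 34.96 kg/m^2


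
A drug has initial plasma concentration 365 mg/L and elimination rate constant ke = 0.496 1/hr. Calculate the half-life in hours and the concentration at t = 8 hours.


t_half = ln(2) / ke = 0.693147 / 0.496 = 1.397 hr
C(t) = C0 * exp(-ke*t) = 365 * exp(-0.496*8)
C(8) = 6.903 mg/L


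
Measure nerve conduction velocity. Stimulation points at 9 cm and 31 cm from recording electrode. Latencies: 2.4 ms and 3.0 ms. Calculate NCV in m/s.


Distance = (31 - 9) / 100 = 0.22 m
dt = (3.0 - 2.4) / 1000 = 6.0000e-04 s
NCV = dist / dt = 366.7 m/s


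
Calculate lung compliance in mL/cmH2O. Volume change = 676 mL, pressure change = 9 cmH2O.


C = dV / dP
C = 676 / 9
C = 75.11 mL/cmH2O


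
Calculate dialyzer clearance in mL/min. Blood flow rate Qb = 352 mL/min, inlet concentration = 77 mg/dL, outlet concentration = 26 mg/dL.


K = Qb * (Cb_in - Cb_out) / Cb_in
K = 352 * (77 - 26) / 77
K = 233.1 mL/min


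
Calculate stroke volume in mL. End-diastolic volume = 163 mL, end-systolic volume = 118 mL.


SV = EDV - ESV
SV = 163 - 118
SV = 45 mL


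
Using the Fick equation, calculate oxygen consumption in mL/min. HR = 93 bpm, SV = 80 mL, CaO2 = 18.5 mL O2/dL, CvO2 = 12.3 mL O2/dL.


CO = HR*SV = 93*80/1000 = 7.44 L/min
a-v O2 diff = 18.5 - 12.3 = 6.2 mL/dL
VO2 = CO * (CaO2-CvO2) * 10 dL/L
VO2 = 7.44 * 6.2 * 10
VO2 = 461.3 mL/min


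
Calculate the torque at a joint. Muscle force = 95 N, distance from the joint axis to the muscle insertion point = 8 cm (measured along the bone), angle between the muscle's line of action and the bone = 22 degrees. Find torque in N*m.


Torque = F * d * sin(theta)   (moment arm = d*sin(theta))
d = 8 cm = 0.08 m
Torque = 95 * 0.08 * sin(22)
Torque = 2.847 N*m


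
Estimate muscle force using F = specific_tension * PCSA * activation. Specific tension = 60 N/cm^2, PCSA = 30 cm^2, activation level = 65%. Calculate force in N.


F = sigma * PCSA * activation
F = 60 * 30 * 0.65
F = 1170 N


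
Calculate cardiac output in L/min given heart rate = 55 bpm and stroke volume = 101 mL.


CO = HR * SV
CO = 55 * 101 / 1000
CO = 5.555 L/min
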